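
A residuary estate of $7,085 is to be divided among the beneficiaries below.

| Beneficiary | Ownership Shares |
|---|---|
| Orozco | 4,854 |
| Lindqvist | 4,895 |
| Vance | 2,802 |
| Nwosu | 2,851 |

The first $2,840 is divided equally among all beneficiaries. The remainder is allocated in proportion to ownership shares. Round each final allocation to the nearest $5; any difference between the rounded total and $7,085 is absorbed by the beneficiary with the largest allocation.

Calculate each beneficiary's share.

First tranche $2,840 split equally: $710 each.
Remainder $4,245 by ownership shares (total 15,402): Orozco 1,337.83 → $1,340; Lindqvist 1,349.13 → $1,350; Vance 772.27 → $770; Nwosu 785.77 → $785.
Totals: Orozco $710 + $1,340 = $2,050; Lindqvist $710 + $1,350 = $2,060; Vance $710 + $770 = $1,480; Nwosu $710 + $785 = $1,495.

Orozco: $2,050 · Lindqvist: $2,060 · Vance: $1,480 · Nwosu: $1,495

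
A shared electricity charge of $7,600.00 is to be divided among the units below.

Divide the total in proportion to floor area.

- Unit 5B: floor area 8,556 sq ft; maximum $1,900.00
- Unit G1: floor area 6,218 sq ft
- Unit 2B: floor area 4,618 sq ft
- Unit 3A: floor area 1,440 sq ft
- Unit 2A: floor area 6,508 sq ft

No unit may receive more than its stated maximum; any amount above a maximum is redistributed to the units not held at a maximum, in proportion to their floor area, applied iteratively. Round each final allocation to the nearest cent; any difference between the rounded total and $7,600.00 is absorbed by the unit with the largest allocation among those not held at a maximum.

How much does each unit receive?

Unit 5B: $1,900.00; Unit G1: $1,886.85; Unit 2B: $1,401.33; Unit 3A: $436.97; Unit 2A: $1,974.85

Sum of floor area: 27,340.
Pro-rata shares before constraints: Unit 5B 2,378.4053; Unit G1 1,728.4857; Unit 2B 1,283.7162; Unit 3A 400.2926; Unit 2A 1,809.1002.
Held at cap: Unit 5B ($1,900.00); residual $5,700.00 reallocated over remaining floor area 18,784.
Shares after redistribution: Unit G1 1,886.8505 → $1,886.85; Unit 2B 1,401.3309 → $1,401.33; Unit 3A 436.9676 → $436.97; Unit 2A 1,974.8509 → $1,974.85.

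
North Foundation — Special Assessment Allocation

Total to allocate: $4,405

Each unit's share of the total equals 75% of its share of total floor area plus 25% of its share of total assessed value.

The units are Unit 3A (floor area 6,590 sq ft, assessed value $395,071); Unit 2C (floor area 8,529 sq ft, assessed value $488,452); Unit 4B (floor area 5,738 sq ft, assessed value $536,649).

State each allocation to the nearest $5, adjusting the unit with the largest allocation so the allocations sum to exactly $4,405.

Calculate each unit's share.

Unit 3A: $1,350 | Unit 2C: $1,730 | Unit 4B: $1,325

Floor area total 20,857; assessed value total 1,420,172.
Composite weights (75% floor area + 25% assessed value): Unit 3A 0.3065; Unit 2C 0.3927; Unit 4B 0.3008.
Pro-rata amounts: Unit 3A 1,350.21; Unit 2C 1,729.76; Unit 4B 1,325.04.
Rounded to nearest $5: Unit 3A $1,350; Unit 2C $1,730; Unit 4B $1,325. Sum = $4,405.
No rounding difference to absorb.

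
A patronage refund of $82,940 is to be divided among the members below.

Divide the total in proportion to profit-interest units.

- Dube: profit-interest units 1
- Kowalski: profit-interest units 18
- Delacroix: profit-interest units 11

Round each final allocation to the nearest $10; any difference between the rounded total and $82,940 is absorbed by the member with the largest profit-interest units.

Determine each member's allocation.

Combined profit-interest units = 30.
Proportional shares: Dube 1/30 × $82,940 = 2,764.67; Kowalski 18/30 × $82,940 = 49,764.00; Delacroix 11/30 × $82,940 = 30,411.33.
Rounded to nearest $10: Dube $2,760; Kowalski $49,760; Delacroix $30,410. Sum = $82,930.
Difference $82,940 − $82,930 = +$10 applied to largest profit-interest units (Kowalski): Kowalski becomes $49,770.

Dube: $2,760 · Kowalski: $49,770 · Delacroix: $30,410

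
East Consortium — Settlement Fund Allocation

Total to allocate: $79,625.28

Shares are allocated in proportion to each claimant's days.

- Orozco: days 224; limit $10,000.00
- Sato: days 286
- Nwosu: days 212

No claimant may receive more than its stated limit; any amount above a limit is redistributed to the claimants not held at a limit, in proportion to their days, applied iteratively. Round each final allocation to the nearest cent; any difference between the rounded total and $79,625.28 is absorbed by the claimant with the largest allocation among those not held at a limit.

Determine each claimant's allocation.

Sum of days: 722.
Pro-rata shares before constraints: Orozco 24,703.6880; Sato 31,541.3159; Nwosu 23,380.2761.
Capped: Orozco ($10,000.00); remaining pool $69,625.28 reallocated over remaining days 498.
Remaining shares: Sato 39,985.6026 → $39,985.60; Nwosu 29,639.6774 → $29,639.68.

Orozco: $10,000.00 | Sato: $39,985.60 | Nwosu: $29,639.68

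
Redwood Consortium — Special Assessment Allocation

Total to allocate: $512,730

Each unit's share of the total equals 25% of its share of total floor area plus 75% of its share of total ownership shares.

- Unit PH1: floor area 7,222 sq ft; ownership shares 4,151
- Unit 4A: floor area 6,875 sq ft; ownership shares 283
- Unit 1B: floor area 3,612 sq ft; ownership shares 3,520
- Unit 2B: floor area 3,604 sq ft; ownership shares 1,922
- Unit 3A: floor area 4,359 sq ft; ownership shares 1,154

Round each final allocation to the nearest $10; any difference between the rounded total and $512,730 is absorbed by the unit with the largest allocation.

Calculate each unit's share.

Totals — floor area 25,672, ownership shares 11,030.
Combined weights (25% floor area + 75% ownership shares): Unit PH1 0.3526; Unit 4A 0.0862; Unit 1B 0.2745; Unit 2B 0.1658; Unit 3A 0.1209.
Unrounded shares: Unit PH1 180,779.62; Unit 4A 44,193.92; Unit 1B 140,755.53; Unit 2B 85,003.27; Unit 3A 61,997.66.
After rounding ($10): Unit PH1 $180,780; Unit 4A $44,190; Unit 1B $140,760; Unit 2B $85,000; Unit 3A $62,000. Sum = $512,730.
No rounding difference to absorb.

Unit PH1: $180,780; Unit 4A: $44,190; Unit 1B: $140,760; Unit 2B: $85,000; Unit 3A: $62,000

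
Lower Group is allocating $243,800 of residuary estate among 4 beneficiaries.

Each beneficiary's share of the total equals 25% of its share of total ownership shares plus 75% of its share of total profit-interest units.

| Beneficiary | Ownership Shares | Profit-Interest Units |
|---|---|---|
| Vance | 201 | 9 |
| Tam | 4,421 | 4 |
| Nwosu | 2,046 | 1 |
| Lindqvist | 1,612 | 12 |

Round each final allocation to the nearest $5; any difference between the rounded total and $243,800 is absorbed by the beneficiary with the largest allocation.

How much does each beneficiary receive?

Ownership shares total 8,280; profit-interest units total 26.
Blended shares (25% ownership shares + 75% profit-interest units): Vance 0.2657; Tam 0.2489; Nwosu 0.0906; Lindqvist 0.3948.
Proportional shares: Vance 64,773.81; Tam 60,674.24; Nwosu 22,093.53; Lindqvist 96,258.42.
After rounding ($5): Vance $64,775; Tam $60,675; Nwosu $22,095; Lindqvist $96,260. Sum = $243,805.
Difference $243,800 − $243,805 = −$5 applied to largest allocation (Lindqvist): Lindqvist becomes $96,255.

Vance: $64,775; Tam: $60,675; Nwosu: $22,095; Lindqvist: $96,255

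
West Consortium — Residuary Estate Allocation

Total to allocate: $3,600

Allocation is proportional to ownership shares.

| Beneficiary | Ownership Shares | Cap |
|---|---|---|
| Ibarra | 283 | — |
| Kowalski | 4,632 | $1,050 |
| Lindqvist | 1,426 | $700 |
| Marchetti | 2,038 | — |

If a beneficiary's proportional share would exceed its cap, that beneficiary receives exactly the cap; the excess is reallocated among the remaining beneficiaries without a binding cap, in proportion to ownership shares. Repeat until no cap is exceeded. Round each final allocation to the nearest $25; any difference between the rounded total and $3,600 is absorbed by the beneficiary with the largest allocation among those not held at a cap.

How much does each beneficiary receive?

Ibarra: $225 · Kowalski: $1,050 · Lindqvist: $700 · Marchetti: $1,625

Total ownership shares = 8,379.
Proportional shares (ignoring caps): Ibarra 121.59; Kowalski 1,990.12; Lindqvist 612.67; Marchetti 875.62.
Capped: Kowalski ($1,050); balance $2,550 reallocated over remaining ownership shares 3,747.
Capped: Lindqvist ($700); balance $1,850 reallocated over remaining ownership shares 2,321.
Redistributed shares: Ibarra 225.57 → $225; Marchetti 1,624.43 → $1,625.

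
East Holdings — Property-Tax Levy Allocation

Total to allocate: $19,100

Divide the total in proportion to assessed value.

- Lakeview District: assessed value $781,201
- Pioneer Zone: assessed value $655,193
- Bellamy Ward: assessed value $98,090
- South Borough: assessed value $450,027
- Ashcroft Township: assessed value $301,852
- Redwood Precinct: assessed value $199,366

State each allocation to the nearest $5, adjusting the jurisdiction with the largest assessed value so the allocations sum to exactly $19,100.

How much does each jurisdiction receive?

Total assessed value = 781,201 + 655,193 + 98,090 + 450,027 + 301,852 + 199,366 = 2,485,729.
Proportional shares: Lakeview District 6,002.64; Pioneer Zone 5,034.41; Bellamy Ward 753.71; South Borough 3,457.95; Ashcroft Township 2,319.39; Redwood Precinct 1,531.90.
At nearest $5: Lakeview District $6,005; Pioneer Zone $5,035; Bellamy Ward $755; South Borough $3,460; Ashcroft Township $2,320; Redwood Precinct $1,530. Sum = $19,105.
Difference $19,100 − $19,105 = −$5 applied to largest assessed value (Lakeview District): Lakeview District becomes $6,000.

Lakeview District: $6,000 · Pioneer Zone: $5,035 · Bellamy Ward: $755 · South Borough: $3,460 · Ashcroft Township: $2,320 · Redwood Precinct: $1,530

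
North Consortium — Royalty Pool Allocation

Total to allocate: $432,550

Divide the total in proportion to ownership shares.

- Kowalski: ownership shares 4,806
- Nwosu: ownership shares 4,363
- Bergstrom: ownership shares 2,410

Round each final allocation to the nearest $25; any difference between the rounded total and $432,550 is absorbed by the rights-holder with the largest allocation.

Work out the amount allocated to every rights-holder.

Combined ownership shares = 11,579.
Pro-rata amounts: Kowalski 4,806/11,579 × $432,550 = 179,534.96; Nwosu 4,363/11,579 × $432,550 = 162,986.07; Bergstrom 2,410/11,579 × $432,550 = 90,028.97.
After rounding ($25): Kowalski $179,525; Nwosu $162,975; Bergstrom $90,025. Sum = $432,525.
Difference $432,550 − $432,525 = +$25 applied to largest allocation (Kowalski): Kowalski becomes $179,550.

Kowalski: $179,550 | Nwosu: $162,975 | Bergstrom: $90,025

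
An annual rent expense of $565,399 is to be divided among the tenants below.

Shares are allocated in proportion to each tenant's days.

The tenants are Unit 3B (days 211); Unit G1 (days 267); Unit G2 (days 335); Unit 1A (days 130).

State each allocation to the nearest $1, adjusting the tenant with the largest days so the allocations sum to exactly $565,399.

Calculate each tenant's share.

Sum of days: 211 + 267 + 335 + 130 = 943.
Proportional shares: Unit 3B 126,510.27; Unit G1 160,086.46; Unit G2 200,857.55; Unit 1A 77,944.72.
After rounding ($1): Unit 3B $126,510; Unit G1 $160,086; Unit G2 $200,858; Unit 1A $77,945. Sum = $565,399.
No rounding difference to absorb.

Unit 3B: $126,510 | Unit G1: $160,086 | Unit G2: $200,858 | Unit 1A: $77,945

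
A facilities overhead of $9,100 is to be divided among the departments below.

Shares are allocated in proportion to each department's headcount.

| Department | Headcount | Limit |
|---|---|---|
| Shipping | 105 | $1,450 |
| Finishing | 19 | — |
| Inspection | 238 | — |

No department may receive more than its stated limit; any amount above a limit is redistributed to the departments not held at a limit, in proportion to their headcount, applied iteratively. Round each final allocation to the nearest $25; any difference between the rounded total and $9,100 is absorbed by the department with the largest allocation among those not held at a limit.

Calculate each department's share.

Shipping: $1,450 · Finishing: $575 · Inspection: $7,075

Sum of headcount: 362.
Pro-rata shares before constraints: Shipping 2,639.50; Finishing 477.62; Inspection 5,982.87.
Held at cap: Shipping ($1,450); balance $7,650 reallocated over remaining headcount 257.
Shares after redistribution: Finishing 565.56 → $575; Inspection 7,084.44 → $7,075.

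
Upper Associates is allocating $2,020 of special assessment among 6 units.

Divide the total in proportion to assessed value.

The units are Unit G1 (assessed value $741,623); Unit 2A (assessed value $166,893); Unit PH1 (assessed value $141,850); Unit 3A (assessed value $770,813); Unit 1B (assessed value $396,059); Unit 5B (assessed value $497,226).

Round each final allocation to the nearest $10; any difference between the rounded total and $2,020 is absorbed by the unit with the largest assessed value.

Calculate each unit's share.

Unit G1: $550 · Unit 2A: $120 · Unit PH1: $110 · Unit 3A: $580 · Unit 1B: $290 · Unit 5B: $370

Assessed value total: 741,623 + 166,893 + 141,850 + 770,813 + 396,059 + 497,226 = 2,714,464.
Unrounded shares: Unit G1 551.89; Unit 2A 124.20; Unit PH1 105.56; Unit 3A 573.61; Unit 1B 294.73; Unit 5B 370.02.
After rounding ($10): Unit G1 $550; Unit 2A $120; Unit PH1 $110; Unit 3A $570; Unit 1B $290; Unit 5B $370. Sum = $2,010.
Difference $2,020 − $2,010 = +$10 applied to largest assessed value (Unit 3A): Unit 3A becomes $580.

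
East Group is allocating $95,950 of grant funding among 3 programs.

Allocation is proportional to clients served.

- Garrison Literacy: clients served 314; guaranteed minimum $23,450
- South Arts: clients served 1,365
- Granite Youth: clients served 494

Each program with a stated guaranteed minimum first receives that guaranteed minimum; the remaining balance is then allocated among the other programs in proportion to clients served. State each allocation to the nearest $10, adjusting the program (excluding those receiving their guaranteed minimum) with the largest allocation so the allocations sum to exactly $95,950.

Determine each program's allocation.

Minimums first: Garrison Literacy $23,450. Residual $72,500.
Residual split over remaining clients served 1,859: South Arts 53,234.27 → $53,230; Granite Youth 19,265.73 → $19,270.

Garrison Literacy: $23,450; South Arts: $53,230; Granite Youth: $19,270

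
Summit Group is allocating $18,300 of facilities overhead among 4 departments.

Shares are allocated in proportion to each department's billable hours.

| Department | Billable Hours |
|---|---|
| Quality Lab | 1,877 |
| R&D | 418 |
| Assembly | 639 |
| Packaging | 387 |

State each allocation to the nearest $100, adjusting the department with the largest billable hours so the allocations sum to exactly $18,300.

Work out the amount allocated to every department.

Quality Lab: $10,400 · R&D: $2,300 · Assembly: $3,500 · Packaging: $2,100

Combined billable hours = 3,321.
Raw shares: Quality Lab 1,877/3,321 × $18,300 = 10,343.00; R&D 418/3,321 × $18,300 = 2,303.34; Assembly 639/3,321 × $18,300 = 3,521.14; Packaging 387/3,321 × $18,300 = 2,132.52.
Rounded to nearest $100: Quality Lab $10,300; R&D $2,300; Assembly $3,500; Packaging $2,100. Sum = $18,200.
Difference $18,300 − $18,200 = +$100 applied to largest billable hours (Quality Lab): Quality Lab becomes $10,400.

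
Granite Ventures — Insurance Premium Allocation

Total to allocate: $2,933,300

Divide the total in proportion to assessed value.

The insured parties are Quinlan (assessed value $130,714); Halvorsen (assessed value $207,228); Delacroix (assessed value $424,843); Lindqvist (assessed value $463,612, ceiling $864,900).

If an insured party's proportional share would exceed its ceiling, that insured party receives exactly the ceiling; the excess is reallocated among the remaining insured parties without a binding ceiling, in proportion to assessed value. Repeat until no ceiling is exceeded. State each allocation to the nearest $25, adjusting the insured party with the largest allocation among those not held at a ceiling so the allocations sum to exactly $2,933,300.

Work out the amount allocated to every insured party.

Combined assessed value = 1,226,397.
Unconstrained shares: Quinlan 312,642.13; Halvorsen 495,648.55; Delacroix 1,016,140.75; Lindqvist 1,108,868.56.
Cap binds for Lindqvist ($864,900); balance $2,068,400 reallocated over remaining assessed value 762,785.
Shares after redistribution: Quinlan 354,449.60 → $354,450; Halvorsen 561,928.19 → $561,925; Delacroix 1,152,022.21 → $1,152,025.

Quinlan: $354,450; Halvorsen: $561,925; Delacroix: $1,152,025; Lindqvist: $864,900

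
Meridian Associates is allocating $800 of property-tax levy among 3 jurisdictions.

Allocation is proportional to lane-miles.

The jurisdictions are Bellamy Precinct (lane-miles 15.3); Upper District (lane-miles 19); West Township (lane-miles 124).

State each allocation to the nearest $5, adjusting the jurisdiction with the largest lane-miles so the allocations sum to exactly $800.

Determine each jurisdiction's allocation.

Combined lane-miles = 158.3.
Pro-rata amounts: Bellamy Precinct 15.3/158.3 × $800 = 77.32; Upper District 19/158.3 × $800 = 96.02; West Township 124/158.3 × $800 = 626.66.
At nearest $5: Bellamy Precinct $75; Upper District $95; West Township $625. Sum = $795.
Difference $800 − $795 = +$5 applied to largest lane-miles (West Township): West Township becomes $630.

Bellamy Precinct: $75 | Upper District: $95 | West Township: $630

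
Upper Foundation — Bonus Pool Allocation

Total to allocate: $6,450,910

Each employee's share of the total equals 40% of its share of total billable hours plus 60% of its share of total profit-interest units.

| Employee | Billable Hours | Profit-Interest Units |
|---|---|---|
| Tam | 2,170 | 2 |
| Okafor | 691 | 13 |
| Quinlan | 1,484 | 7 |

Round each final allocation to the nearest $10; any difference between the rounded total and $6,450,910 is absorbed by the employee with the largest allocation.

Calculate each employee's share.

Tam: $1,640,570; Okafor: $2,697,500; Quinlan: $2,112,840

Billable hours total 4,345; profit-interest units total 22.
Composite weights (40% billable hours + 60% profit-interest units): Tam 0.2543; Okafor 0.4182; Quinlan 0.3275.
Raw shares: Tam 1,640,565.14; Okafor 2,697,504.81; Quinlan 2,112,840.05.
Rounded to nearest $10: Tam $1,640,570; Okafor $2,697,500; Quinlan $2,112,840. Sum = $6,450,910.
No rounding difference to absorb.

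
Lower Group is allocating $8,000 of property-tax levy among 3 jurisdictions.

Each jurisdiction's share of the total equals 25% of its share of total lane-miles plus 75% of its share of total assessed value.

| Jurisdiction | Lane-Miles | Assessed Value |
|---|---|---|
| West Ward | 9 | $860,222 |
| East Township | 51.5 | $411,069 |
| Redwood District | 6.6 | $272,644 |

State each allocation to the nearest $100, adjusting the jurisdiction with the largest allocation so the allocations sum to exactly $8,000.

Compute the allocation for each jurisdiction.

Lane-miles total 67.1; assessed value total 1,543,935.
Composite weights (25% lane-miles + 75% assessed value): West Ward 0.4514; East Township 0.3916; Redwood District 0.1570.
Pro-rata amounts: West Ward 3,611.23; East Township 3,132.51; Redwood District 1,256.26.
At nearest $100: West Ward $3,600; East Township $3,100; Redwood District $1,300. Sum = $8,000.
No rounding difference to absorb.

West Ward: $3,600 · East Township: $3,100 · Redwood District: $1,300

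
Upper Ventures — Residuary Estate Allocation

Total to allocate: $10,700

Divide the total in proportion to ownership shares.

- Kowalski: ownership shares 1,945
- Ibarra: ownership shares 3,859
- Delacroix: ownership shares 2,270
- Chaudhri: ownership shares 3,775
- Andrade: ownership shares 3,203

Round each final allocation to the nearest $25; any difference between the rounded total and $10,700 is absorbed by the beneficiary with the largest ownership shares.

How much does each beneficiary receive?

Kowalski: $1,375 · Ibarra: $2,750 · Delacroix: $1,625 · Chaudhri: $2,675 · Andrade: $2,275

Ownership shares total: 1,945 + 3,859 + 2,270 + 3,775 + 3,203 = 15,052.
Proportional shares: Kowalski 1,382.64; Ibarra 2,743.24; Delacroix 1,613.67; Chaudhri 2,683.53; Andrade 2,276.91.
Rounded to nearest $25: Kowalski $1,375; Ibarra $2,750; Delacroix $1,625; Chaudhri $2,675; Andrade $2,275. Sum = $10,700.
No rounding difference to absorb.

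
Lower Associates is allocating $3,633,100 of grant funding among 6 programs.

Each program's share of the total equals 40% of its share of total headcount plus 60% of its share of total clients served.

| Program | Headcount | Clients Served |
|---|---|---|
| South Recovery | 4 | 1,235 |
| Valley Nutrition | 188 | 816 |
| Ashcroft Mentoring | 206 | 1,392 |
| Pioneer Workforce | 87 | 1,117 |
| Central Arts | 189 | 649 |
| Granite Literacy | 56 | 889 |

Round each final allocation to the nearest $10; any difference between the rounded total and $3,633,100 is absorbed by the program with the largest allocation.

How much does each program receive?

South Recovery: $449,440; Valley Nutrition: $665,960; Ashcroft Mentoring: $907,690; Pioneer Workforce: $572,490; Central Arts: $608,250; Granite Literacy: $429,270

Headcount total 730; clients served total 6,098.
Composite weights (40% headcount + 60% clients served): South Recovery 0.1237; Valley Nutrition 0.1833; Ashcroft Mentoring 0.2498; Pioneer Workforce 0.1576; Central Arts 0.1674; Granite Literacy 0.1182.
Pro-rata amounts: South Recovery 449,440.02; Valley Nutrition 665,955.65; Ashcroft Mentoring 907,692.44; Pioneer Workforce 572,489.80; Central Arts 608,248.68; Granite Literacy 429,273.41.
At nearest $10: South Recovery $449,440; Valley Nutrition $665,960; Ashcroft Mentoring $907,690; Pioneer Workforce $572,490; Central Arts $608,250; Granite Literacy $429,270. Sum = $3,633,100.
No rounding difference to absorb.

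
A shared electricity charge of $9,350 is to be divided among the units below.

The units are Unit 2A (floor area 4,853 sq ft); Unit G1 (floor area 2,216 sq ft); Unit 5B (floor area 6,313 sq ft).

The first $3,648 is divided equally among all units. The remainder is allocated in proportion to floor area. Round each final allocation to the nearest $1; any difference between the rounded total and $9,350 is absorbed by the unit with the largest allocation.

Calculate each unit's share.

Unit 2A: $3,284 | Unit G1: $2,160 | Unit 5B: $3,906

First tranche $3,648 split equally: $1,216 each.
Remainder $5,702 by floor area (total 13,382): Unit 2A 2,067.84 → $2,068; Unit G1 944.23 → $944; Unit 5B 2,689.94 → $2,690.
Totals: Unit 2A $1,216 + $2,068 = $3,284; Unit G1 $1,216 + $944 = $2,160; Unit 5B $1,216 + $2,690 = $3,906.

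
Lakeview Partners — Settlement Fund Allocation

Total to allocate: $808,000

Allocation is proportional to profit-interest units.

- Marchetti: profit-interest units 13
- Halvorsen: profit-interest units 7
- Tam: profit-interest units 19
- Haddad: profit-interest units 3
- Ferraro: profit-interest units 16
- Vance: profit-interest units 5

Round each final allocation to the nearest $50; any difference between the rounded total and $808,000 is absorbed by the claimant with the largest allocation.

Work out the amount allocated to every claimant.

Marchetti: $166,750 · Halvorsen: $89,800 · Tam: $243,600 · Haddad: $38,500 · Ferraro: $205,200 · Vance: $64,150

Combined profit-interest units = 63.
Unrounded shares: Marchetti 13/63 × $808,000 = 166,730.16; Halvorsen 7/63 × $808,000 = 89,777.78; Tam 19/63 × $808,000 = 243,682.54; Haddad 3/63 × $808,000 = 38,476.19; Ferraro 16/63 × $808,000 = 205,206.35; Vance 5/63 × $808,000 = 64,126.98.
After rounding ($50): Marchetti $166,750; Halvorsen $89,800; Tam $243,700; Haddad $38,500; Ferraro $205,200; Vance $64,150. Sum = $808,100.
Difference $808,000 − $808,100 = −$100 applied to largest allocation (Tam): Tam becomes $243,600.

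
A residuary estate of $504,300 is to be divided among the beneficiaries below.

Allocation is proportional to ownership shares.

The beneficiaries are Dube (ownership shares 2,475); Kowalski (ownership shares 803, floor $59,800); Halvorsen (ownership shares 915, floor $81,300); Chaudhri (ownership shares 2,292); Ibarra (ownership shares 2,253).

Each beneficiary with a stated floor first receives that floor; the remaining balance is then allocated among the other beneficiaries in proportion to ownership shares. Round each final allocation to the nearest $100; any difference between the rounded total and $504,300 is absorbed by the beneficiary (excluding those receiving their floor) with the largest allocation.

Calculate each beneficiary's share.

Fund the minimums — Kowalski $59,800; Halvorsen $81,300. Balance $363,200.
Balance split over remaining ownership shares 7,020: Dube 128,051.28 → $128,100; Chaudhri 118,583.25 → $118,600; Ibarra 116,565.47 → $116,600.
Rounding difference −$100 applied to Dube → $128,000.

Dube: $128,000 | Kowalski: $59,800 | Halvorsen: $81,300 | Chaudhri: $118,600 | Ibarra: $116,600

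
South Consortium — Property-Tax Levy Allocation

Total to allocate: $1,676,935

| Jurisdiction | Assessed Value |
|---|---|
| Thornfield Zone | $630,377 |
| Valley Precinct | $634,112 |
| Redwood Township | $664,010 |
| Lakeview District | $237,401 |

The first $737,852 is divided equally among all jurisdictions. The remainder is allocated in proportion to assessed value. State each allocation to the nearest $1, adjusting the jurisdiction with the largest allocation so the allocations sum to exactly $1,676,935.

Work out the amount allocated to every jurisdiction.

Thornfield Zone: $457,780; Valley Precinct: $459,399; Redwood Township: $472,362; Lakeview District: $287,394

First tranche $737,852 split equally: $184,463 each.
Remainder $939,083 by assessed value (total 2,165,900): Thornfield Zone 273,316.55 → $273,317; Valley Precinct 274,935.96 → $274,936; Redwood Township 287,899.03 → $287,899; Lakeview District 102,931.46 → $102,931.
Totals: Thornfield Zone $184,463 + $273,317 = $457,780; Valley Precinct $184,463 + $274,936 = $459,399; Redwood Township $184,463 + $287,899 = $472,362; Lakeview District $184,463 + $102,931 = $287,394.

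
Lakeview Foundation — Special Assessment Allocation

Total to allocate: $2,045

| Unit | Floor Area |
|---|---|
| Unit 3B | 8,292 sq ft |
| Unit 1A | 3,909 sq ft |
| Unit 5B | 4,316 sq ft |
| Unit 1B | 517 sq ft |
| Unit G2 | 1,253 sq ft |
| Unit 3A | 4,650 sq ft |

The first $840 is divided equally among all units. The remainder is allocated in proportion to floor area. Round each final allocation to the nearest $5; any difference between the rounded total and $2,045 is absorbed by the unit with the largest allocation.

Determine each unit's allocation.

Unit 3B: $580 · Unit 1A: $345 · Unit 5B: $365 · Unit 1B: $165 · Unit G2: $205 · Unit 3A: $385

First tranche $840 split equally: $140 each.
Remainder $1,205 by floor area (total 22,937): Unit 3B 435.62 → $435; Unit 1A 205.36 → $205; Unit 5B 226.74 → $225; Unit 1B 27.16 → $25; Unit G2 65.83 → $65; Unit 3A 244.29 → $245.
Rounding difference +$5 on remainder applied to Unit 3B.
Totals: Unit 3B $140 + $440 = $580; Unit 1A $140 + $205 = $345; Unit 5B $140 + $225 = $365; Unit 1B $140 + $25 = $165; Unit G2 $140 + $65 = $205; Unit 3A $140 + $245 = $385.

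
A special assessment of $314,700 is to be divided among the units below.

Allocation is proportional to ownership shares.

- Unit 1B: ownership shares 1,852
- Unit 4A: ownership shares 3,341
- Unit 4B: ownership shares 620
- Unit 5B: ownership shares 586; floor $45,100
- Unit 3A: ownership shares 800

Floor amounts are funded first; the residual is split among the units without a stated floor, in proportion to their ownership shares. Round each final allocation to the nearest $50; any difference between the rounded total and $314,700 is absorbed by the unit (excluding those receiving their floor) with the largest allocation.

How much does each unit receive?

Unit 1B: $75,500; Unit 4A: $136,200; Unit 4B: $25,300; Unit 5B: $45,100; Unit 3A: $32,600

Minimums first: Unit 5B $45,100. Balance $269,600.
Balance split over remaining ownership shares 6,613: Unit 1B 75,502.68 → $75,500; Unit 4A 136,206.50 → $136,200; Unit 4B 25,276.27 → $25,300; Unit 3A 32,614.55 → $32,600.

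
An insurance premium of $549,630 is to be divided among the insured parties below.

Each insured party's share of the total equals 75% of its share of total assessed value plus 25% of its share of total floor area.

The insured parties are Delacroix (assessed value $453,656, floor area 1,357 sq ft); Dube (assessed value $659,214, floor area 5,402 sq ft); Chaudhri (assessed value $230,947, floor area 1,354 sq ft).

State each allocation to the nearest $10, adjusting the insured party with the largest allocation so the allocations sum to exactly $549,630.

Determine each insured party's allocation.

Delacroix: $162,140 | Dube: $293,710 | Chaudhri: $93,780

Totals — assessed value 1,343,817, floor area 8,113.
Composite weights (75% assessed value + 25% floor area): Delacroix 0.2950; Dube 0.5344; Chaudhri 0.1706.
Unrounded shares: Delacroix 162,144.33; Dube 293,709.24; Chaudhri 93,776.43.
After rounding ($10): Delacroix $162,140; Dube $293,710; Chaudhri $93,780. Sum = $549,630.
Sum already equals the total — no adjustment.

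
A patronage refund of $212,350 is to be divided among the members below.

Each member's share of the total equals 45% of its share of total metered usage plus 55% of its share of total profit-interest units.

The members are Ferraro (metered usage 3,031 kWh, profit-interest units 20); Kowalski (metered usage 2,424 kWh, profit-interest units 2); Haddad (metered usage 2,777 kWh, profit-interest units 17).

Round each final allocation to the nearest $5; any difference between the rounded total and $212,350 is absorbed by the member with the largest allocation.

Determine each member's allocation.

Ferraro: $95,080 · Kowalski: $34,125 · Haddad: $83,145

Totals — metered usage 8,232, profit-interest units 39.
Blended shares (45% metered usage + 55% profit-interest units): Ferraro 0.4477; Kowalski 0.1607; Haddad 0.3915.
Pro-rata amounts: Ferraro 95,077.60; Kowalski 34,127.28; Haddad 83,145.12.
Rounded to nearest $5: Ferraro $95,080; Kowalski $34,125; Haddad $83,145. Sum = $212,350.
Rounded total matches; no reconciliation needed.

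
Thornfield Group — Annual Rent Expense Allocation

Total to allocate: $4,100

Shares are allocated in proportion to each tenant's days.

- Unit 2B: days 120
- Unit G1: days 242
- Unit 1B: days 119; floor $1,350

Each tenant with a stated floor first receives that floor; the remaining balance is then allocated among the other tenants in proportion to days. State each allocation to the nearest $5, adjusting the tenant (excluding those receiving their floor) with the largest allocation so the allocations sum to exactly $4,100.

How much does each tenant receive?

Guaranteed amounts: Unit 1B $1,350. Residual $2,750.
Residual split over remaining days 362: Unit 2B 911.60 → $910; Unit G1 1,838.40 → $1,840.

Unit 2B: $910 · Unit G1: $1,840 · Unit 1B: $1,350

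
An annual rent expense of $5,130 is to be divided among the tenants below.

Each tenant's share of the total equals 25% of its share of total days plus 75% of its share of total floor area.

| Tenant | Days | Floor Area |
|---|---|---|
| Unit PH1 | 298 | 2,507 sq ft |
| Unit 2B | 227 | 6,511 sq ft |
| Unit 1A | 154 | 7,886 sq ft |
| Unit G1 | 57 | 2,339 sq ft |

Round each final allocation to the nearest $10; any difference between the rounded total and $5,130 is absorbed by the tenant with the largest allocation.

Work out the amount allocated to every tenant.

Totals — days 736, floor area 19,243.
Blended shares (25% days + 75% floor area): Unit PH1 0.1989; Unit 2B 0.3309; Unit 1A 0.3597; Unit G1 0.1105.
Pro-rata amounts: Unit PH1 1,020.53; Unit 2B 1,697.38; Unit 1A 1,845.10; Unit G1 566.99.
Rounded to nearest $10: Unit PH1 $1,020; Unit 2B $1,700; Unit 1A $1,850; Unit G1 $570. Sum = $5,140.
Difference $5,130 − $5,140 = −$10 applied to largest allocation (Unit 1A): Unit 1A becomes $1,840.

Unit PH1: $1,020; Unit 2B: $1,700; Unit 1A: $1,840; Unit G1: $570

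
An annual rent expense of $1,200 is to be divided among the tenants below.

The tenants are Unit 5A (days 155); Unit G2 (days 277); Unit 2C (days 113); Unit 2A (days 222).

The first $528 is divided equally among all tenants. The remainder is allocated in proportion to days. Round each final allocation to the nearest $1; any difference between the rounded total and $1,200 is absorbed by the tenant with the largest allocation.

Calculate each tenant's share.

Unit 5A: $268; Unit G2: $374; Unit 2C: $231; Unit 2A: $327

Equal tier: $528 ÷ 4 = $132 apiece.
Remainder $672 by days (total 767): Unit 5A 135.80 → $136; Unit G2 242.69 → $243; Unit 2C 99.00 → $99; Unit 2A 194.503 → $195.
Rounding difference −$1 on remainder applied to Unit G2.
Totals: Unit 5A $132 + $136 = $268; Unit G2 $132 + $242 = $374; Unit 2C $132 + $99 = $231; Unit 2A $132 + $195 = $327.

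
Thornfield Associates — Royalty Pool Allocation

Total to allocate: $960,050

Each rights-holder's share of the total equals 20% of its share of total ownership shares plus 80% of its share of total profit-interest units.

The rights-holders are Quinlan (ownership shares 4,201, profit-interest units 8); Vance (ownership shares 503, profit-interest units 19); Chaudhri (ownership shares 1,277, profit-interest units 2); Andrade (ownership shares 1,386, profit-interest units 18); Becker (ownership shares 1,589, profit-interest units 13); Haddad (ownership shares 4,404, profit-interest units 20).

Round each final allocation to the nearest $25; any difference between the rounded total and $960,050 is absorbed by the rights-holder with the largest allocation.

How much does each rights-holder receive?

Ownership shares total 13,360; profit-interest units total 80.
Blended shares (20% ownership shares + 80% profit-interest units): Quinlan 0.1429; Vance 0.1975; Chaudhri 0.0391; Andrade 0.2007; Becker 0.1538; Haddad 0.2659.
Raw shares: Quinlan 137,180.80; Vance 189,638.62; Chaudhri 37,554.05; Andrade 192,728.60; Becker 147,643.62; Haddad 255,304.31.
At nearest $25: Quinlan $137,175; Vance $189,650; Chaudhri $37,550; Andrade $192,725; Becker $147,650; Haddad $255,300. Sum = $960,050.
Sum already equals the total — no adjustment.

Quinlan: $137,175; Vance: $189,650; Chaudhri: $37,550; Andrade: $192,725; Becker: $147,650; Haddad: $255,300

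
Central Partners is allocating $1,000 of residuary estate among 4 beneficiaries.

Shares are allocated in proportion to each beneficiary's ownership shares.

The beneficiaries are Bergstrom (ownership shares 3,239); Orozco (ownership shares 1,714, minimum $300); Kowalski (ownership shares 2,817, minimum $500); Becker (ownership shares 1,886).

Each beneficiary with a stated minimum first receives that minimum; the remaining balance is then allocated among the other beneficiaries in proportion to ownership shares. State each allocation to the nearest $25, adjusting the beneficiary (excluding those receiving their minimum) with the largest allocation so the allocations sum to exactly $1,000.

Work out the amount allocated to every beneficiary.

Bergstrom: $125; Orozco: $300; Kowalski: $500; Becker: $75

Guaranteed amounts: Orozco $300; Kowalski $500. Residual $200.
Residual split over remaining ownership shares 5,125: Bergstrom 126.40 → $125; Becker 73.60 → $75.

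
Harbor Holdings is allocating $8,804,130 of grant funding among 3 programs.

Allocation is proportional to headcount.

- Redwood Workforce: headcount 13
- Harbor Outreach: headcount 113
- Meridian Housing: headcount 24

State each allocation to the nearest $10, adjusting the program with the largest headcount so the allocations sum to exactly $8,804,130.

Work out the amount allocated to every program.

Sum of headcount: 13 + 113 + 24 = 150.
Raw shares: Redwood Workforce 763,024.60; Harbor Outreach 6,632,444.60; Meridian Housing 1,408,660.80.
At nearest $10: Redwood Workforce $763,020; Harbor Outreach $6,632,440; Meridian Housing $1,408,660. Sum = $8,804,120.
Difference $8,804,130 − $8,804,120 = +$10 applied to largest headcount (Harbor Outreach): Harbor Outreach becomes $6,632,450.

Redwood Workforce: $763,020 · Harbor Outreach: $6,632,450 · Meridian Housing: $1,408,660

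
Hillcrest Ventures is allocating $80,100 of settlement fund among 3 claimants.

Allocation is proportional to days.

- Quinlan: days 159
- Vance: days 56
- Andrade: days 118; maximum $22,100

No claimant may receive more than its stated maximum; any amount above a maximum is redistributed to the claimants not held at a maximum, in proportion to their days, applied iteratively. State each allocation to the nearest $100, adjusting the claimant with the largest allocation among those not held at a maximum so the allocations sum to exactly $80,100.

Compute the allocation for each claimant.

Days total: 333.
Unconstrained shares: Quinlan 38,245.95; Vance 13,470.27; Andrade 28,383.78.
Capped: Andrade ($22,100); remaining pool $58,000 reallocated over remaining days 215.
Remaining shares: Quinlan 42,893.02 → $42,900; Vance 15,106.98 → $15,100.

Quinlan: $42,900 | Vance: $15,100 | Andrade: $22,100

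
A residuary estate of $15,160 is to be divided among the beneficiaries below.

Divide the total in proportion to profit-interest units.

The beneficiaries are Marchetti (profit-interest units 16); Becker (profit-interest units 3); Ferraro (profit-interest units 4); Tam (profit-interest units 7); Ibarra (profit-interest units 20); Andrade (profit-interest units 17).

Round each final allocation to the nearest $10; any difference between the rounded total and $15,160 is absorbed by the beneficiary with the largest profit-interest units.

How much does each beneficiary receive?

Marchetti: $3,620; Becker: $680; Ferraro: $910; Tam: $1,580; Ibarra: $4,520; Andrade: $3,850

Combined profit-interest units = 67.
Unrounded shares: Marchetti 16/67 × $15,160 = 3,620.30; Becker 3/67 × $15,160 = 678.81; Ferraro 4/67 × $15,160 = 905.07; Tam 7/67 × $15,160 = 1,583.88; Ibarra 20/67 × $15,160 = 4,525.37; Andrade 17/67 × $15,160 = 3,846.57.
At nearest $10: Marchetti $3,620; Becker $680; Ferraro $910; Tam $1,580; Ibarra $4,530; Andrade $3,850. Sum = $15,170.
Difference $15,160 − $15,170 = −$10 applied to largest profit-interest units (Ibarra): Ibarra becomes $4,520.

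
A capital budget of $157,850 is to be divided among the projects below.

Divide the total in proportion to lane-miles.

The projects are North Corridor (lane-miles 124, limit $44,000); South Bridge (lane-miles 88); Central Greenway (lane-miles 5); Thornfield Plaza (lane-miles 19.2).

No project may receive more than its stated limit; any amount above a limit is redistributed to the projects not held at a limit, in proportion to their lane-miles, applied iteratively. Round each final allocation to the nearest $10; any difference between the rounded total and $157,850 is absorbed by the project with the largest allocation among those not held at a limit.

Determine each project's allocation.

North Corridor: $44,000; South Bridge: $89,300; Central Greenway: $5,070; Thornfield Plaza: $19,480

Sum of lane-miles: 236.2.
Pro-rata shares before constraints: North Corridor 82,867.91; South Bridge 58,809.48; Central Greenway 3,341.45; Thornfield Plaza 12,831.16.
Held at cap: North Corridor ($44,000); residual $113,850 reallocated over remaining lane-miles 112.2.
Shares after redistribution: South Bridge 89,294.12 → $89,290; Central Greenway 5,073.53 → $5,070; Thornfield Plaza 19,482.35 → $19,480.
Rounding difference +$10 applied to South Bridge → $89,300.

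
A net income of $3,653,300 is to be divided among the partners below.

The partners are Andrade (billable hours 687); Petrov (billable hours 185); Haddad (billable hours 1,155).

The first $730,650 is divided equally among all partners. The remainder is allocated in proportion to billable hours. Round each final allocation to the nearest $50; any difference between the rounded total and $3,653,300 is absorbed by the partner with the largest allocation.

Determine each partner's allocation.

$730,650 shared equally gives $243,550 per partner.
Remainder $2,922,650 by billable hours (total 2,027): Andrade 990,557.75 → $990,550; Petrov 266,744.08 → $266,750; Haddad 1,665,348.17 → $1,665,350.
Totals: Andrade $243,550 + $990,550 = $1,234,100; Petrov $243,550 + $266,750 = $510,300; Haddad $243,550 + $1,665,350 = $1,908,900.

Andrade: $1,234,100; Petrov: $510,300; Haddad: $1,908,900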